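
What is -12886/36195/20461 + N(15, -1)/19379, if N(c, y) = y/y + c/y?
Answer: -10617920324/14351814059205 ≈ -0.00073983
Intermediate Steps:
N(c, y) = 1 + c/y
-12886/36195/20461 + N(15, -1)/19379 = -12886/36195/20461 + ((15 - 1)/(-1))/19379 = -12886*1/36195*(1/20461) - 1*14*(1/19379) = -12886/36195*1/20461 - 14*1/19379 = -12886/740585895 - 14/19379 = -10617920324/14351814059205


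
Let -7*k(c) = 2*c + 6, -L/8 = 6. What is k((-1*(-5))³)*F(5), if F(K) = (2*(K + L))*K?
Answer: 110080/7 ≈ 15726.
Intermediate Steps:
L = -48 (L = -8*6 = -48)
F(K) = K*(-96 + 2*K) (F(K) = (2*(K - 48))*K = (2*(-48 + K))*K = (-96 + 2*K)*K = K*(-96 + 2*K))
k(c) = -6/7 - 2*c/7 (k(c) = -(2*c + 6)/7 = -(6 + 2*c)/7 = -6/7 - 2*c/7)
k((-1*(-5))³)*F(5) = (-6/7 - 2*(-1*(-5))³/7)*(2*5*(-48 + 5)) = (-6/7 - 2/7*5³)*(2*5*(-43)) = (-6/7 - 2/7*125)*(-430) = (-6/7 - 250/7)*(-430) = -256/7*(-430) = 110080/7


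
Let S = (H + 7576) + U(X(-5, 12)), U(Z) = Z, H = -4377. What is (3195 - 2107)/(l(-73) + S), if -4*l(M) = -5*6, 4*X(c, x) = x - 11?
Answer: 4352/12827 ≈ 0.33928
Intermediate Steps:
X(c, x) = -11/4 + x/4 (X(c, x) = (x - 11)/4 = (-11 + x)/4 = -11/4 + x/4)
l(M) = 15/2 (l(M) = -(-5)*6/4 = -1/4*(-30) = 15/2)
S = 12797/4 (S = (-4377 + 7576) + (-11/4 + (1/4)*12) = 3199 + (-11/4 + 3) = 3199 + 1/4 = 12797/4 ≈ 3199.3)
(3195 - 2107)/(l(-73) + S) = (3195 - 2107)/(15/2 + 12797/4) = 1088/(12827/4) = 1088*(4/12827) = 4352/12827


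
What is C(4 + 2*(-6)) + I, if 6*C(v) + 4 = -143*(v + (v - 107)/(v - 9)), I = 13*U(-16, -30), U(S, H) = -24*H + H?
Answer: 917875/102 ≈ 8998.8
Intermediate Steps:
U(S, H) = -23*H
I = 8970 (I = 13*(-23*(-30)) = 13*690 = 8970)
C(v) = -⅔ - 143*v/6 - 143*(-107 + v)/(6*(-9 + v)) (C(v) = -⅔ + (-143*(v + (v - 107)/(v - 9)))/6 = -⅔ + (-143*(v + (-107 + v)/(-9 + v)))/6 = -⅔ + (-143*v - 143*(-107 + v)/(-9 + v))/6 = -⅔ + (-143*v/6 - 143*(-107 + v)/(6*(-9 + v))) = -⅔ - 143*v/6 - 143*(-107 + v)/(6*(-9 + v)))
C(4 + 2*(-6)) + I = (15337 - 143*(4 + 2*(-6))² + 1140*(4 + 2*(-6)))/(6*(-9 + (4 + 2*(-6)))) + 8970 = (15337 - 143*(4 - 12)² + 1140*(4 - 12))/(6*(-9 + (4 - 12))) + 8970 = (15337 - 143*(-8)² + 1140*(-8))/(6*(-9 - 8)) + 8970 = (⅙)*(15337 - 143*64 - 9120)/(-17) + 8970 = (⅙)*(-1/17)*(15337 - 9152 - 9120) + 8970 = (⅙)*(-1/17)*(-2935) + 8970 = 2935/102 + 8970 = 917875/102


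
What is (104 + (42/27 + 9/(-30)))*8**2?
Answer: 303136/45 ≈ 6736.4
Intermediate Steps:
(104 + (42/27 + 9/(-30)))*8**2 = (104 + (42*(1/27) + 9*(-1/30)))*64 = (104 + (14/9 - 3/10))*64 = (104 + 113/90)*64 = (9473/90)*64 = 303136/45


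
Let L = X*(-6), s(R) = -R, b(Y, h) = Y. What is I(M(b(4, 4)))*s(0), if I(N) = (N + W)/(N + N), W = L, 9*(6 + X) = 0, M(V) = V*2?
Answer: 0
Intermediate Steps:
M(V) = 2*V
X = -6 (X = -6 + (⅑)*0 = -6 + 0 = -6)
L = 36 (L = -6*(-6) = 36)
W = 36
I(N) = (36 + N)/(2*N) (I(N) = (N + 36)/(N + N) = (36 + N)/((2*N)) = (36 + N)*(1/(2*N)) = (36 + N)/(2*N))
I(M(b(4, 4)))*s(0) = ((36 + 2*4)/(2*((2*4))))*(-1*0) = ((½)*(36 + 8)/8)*0 = ((½)*(⅛)*44)*0 = (11/4)*0 = 0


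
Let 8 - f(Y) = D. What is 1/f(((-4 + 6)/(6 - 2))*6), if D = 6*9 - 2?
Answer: -1/44 ≈ -0.022727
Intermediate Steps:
D = 52 (D = 54 - 2 = 52)
f(Y) = -44 (f(Y) = 8 - 1*52 = 8 - 52 = -44)
1/f(((-4 + 6)/(6 - 2))*6) = 1/(-44) = -1/44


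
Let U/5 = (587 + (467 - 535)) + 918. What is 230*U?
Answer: 1652550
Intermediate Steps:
U = 7185 (U = 5*((587 + (467 - 535)) + 918) = 5*((587 - 68) + 918) = 5*(519 + 918) = 5*1437 = 7185)
230*U = 230*7185 = 1652550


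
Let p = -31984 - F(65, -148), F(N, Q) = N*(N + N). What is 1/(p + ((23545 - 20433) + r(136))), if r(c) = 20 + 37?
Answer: -1/37265 ≈ -2.6835e-5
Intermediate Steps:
r(c) = 57
F(N, Q) = 2*N² (F(N, Q) = N*(2*N) = 2*N²)
p = -40434 (p = -31984 - 2*65² = -31984 - 2*4225 = -31984 - 1*8450 = -31984 - 8450 = -40434)
1/(p + ((23545 - 20433) + r(136))) = 1/(-40434 + ((23545 - 20433) + 57)) = 1/(-40434 + (3112 + 57)) = 1/(-40434 + 3169) = 1/(-37265) = -1/37265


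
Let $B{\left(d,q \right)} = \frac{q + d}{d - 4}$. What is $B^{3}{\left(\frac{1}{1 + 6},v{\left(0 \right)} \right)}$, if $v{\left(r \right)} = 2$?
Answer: $- \frac{125}{729} \approx -0.17147$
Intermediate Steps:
$B{\left(d,q \right)} = \frac{d + q}{-4 + d}$
$B^{3}{\left(\frac{1}{1 + 6},v{\left(0 \right)} \right)} = \left(\frac{\frac{1}{1 + 6} + 2}{-4 + \frac{1}{1 + 6}}\right)^{3} = \left(\frac{\frac{1}{7} + 2}{-4 + \frac{1}{7}}\right)^{3} = \left(\frac{1}{- \frac{27}{7}} \cdot \frac{15}{7}\right)^{3} = \left(\left(- \frac{7}{27}\right) \frac{15}{7}\right)^{3} = \left(- \frac{5}{9}\right)^{3} = - \frac{125}{729}$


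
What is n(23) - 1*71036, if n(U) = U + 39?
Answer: -70974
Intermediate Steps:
n(U) = 39 + U
n(23) - 1*71036 = (39 + 23) - 1*71036 = 62 - 71036 = -70974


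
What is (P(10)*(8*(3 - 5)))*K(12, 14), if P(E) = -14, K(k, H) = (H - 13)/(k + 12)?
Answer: 28/3 ≈ 9.3333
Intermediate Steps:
K(k, H) = (-13 + H)/(12 + k)
(P(10)*(8*(3 - 5)))*K(12, 14) = (-112*(3 - 5))*((-13 + 14)/(12 + 12)) = (-112*(-2))*(1/24) = (-14*(-16))*((1/24)*1) = 224*(1/24) = 28/3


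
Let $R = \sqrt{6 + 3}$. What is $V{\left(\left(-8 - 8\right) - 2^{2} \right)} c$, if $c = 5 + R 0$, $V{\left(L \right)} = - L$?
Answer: $100$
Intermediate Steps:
$R = 3$ ($R = \sqrt{9} = 3$)
$c = 5$ ($c = 5 + 3 \cdot 0 = 5 + 0 = 5$)
$V{\left(\left(-8 - 8\right) - 2^{2} \right)} c = - (\left(-8 - 8\right) - 2^{2}) 5 = - (-16 - 4) 5 = \left(-1\right) \left(-20\right) 5 = 20 \cdot 5 = 100$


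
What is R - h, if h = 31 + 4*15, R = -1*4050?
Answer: -4141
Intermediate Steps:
R = -4050
h = 91 (h = 31 + 60 = 91)
R - h = -4050 - 1*91 = -4050 - 91 = -4141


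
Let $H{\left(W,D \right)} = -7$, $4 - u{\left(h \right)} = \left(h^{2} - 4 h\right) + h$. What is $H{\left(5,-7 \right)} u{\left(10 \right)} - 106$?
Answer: $356$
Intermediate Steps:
$u{\left(h \right)} = 4 - h^{2} + 3 h$ ($u{\left(h \right)} = 4 - \left(\left(h^{2} - 4 h\right) + h\right) = 4 - \left(h^{2} - 3 h\right) = 4 - h^{2} + 3 h$)
$H{\left(5,-7 \right)} u{\left(10 \right)} - 106 = - 7 \left(4 - 10^{2} + 3 \cdot 10\right) - 106 = - 7 \left(4 - 100 + 30\right) - 106 = \left(-7\right) \left(-66\right) - 106 = 462 - 106 = 356$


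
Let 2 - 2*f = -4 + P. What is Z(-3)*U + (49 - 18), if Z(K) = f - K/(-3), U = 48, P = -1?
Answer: 151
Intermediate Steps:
f = 7/2 (f = 1 - (-4 - 1)/2 = 1 - ½*(-5) = 1 + 5/2 = 7/2 ≈ 3.5000)
Z(K) = 7/2 + K/3 (Z(K) = 7/2 - K/(-3) = 7/2 - K*(-1)/3 = 7/2 - (-1)*K/3 = 7/2 + K/3)
Z(-3)*U + (49 - 18) = (7/2 + (⅓)*(-3))*48 + (49 - 18) = (7/2 - 1)*48 + 31 = (5/2)*48 + 31 = 120 + 31 = 151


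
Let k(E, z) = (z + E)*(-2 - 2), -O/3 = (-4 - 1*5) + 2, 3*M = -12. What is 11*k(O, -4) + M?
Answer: -752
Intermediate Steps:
M = -4 (M = (1/3)*(-12) = -4)
O = 21 (O = -3*((-4 - 1*5) + 2) = -3*((-4 - 5) + 2) = -3*(-9 + 2) = -3*(-7) = 21)
k(E, z) = -4*E - 4*z (k(E, z) = (E + z)*(-4) = -4*E - 4*z)
11*k(O, -4) + M = 11*(-4*21 - 4*(-4)) - 4 = 11*(-84 + 16) - 4 = 11*(-68) - 4 = -748 - 4 = -752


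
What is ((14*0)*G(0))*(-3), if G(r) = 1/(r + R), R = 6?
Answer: 0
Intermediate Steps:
G(r) = 1/(6 + r) (G(r) = 1/(r + 6) = 1/(6 + r))
((14*0)*G(0))*(-3) = ((14*0)/(6 + 0))*(-3) = (0/6)*(-3) = (0*(1/6))*(-3) = 0*(-3) = 0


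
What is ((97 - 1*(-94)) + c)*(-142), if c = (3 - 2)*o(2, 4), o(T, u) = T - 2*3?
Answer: -26554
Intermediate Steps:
o(T, u) = -6 + T (o(T, u) = T - 6 = -6 + T)
c = -4 (c = (3 - 2)*(-6 + 2) = 1*(-4) = -4)
((97 - 1*(-94)) + c)*(-142) = ((97 - 1*(-94)) - 4)*(-142) = ((97 + 94) - 4)*(-142) = (191 - 4)*(-142) = 187*(-142) = -26554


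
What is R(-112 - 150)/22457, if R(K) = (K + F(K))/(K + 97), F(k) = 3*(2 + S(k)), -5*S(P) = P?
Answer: 494/18527025 ≈ 2.6664e-5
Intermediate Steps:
S(P) = -P/5
F(k) = 6 - 3*k/5 (F(k) = 3*(2 - k/5) = 6 - 3*k/5)
R(K) = (6 + 2*K/5)/(97 + K) (R(K) = (K + (6 - 3*K/5))/(K + 97) = (6 + 2*K/5)/(97 + K))
R(-112 - 150)/22457 = (2*(15 + (-112 - 150))/(5*(97 + (-112 - 150))))/22457 = (2*(15 - 262)/(5*(97 - 262)))*(1/22457) = ((⅖)*(-247)/(-165))*(1/22457) = ((⅖)*(-1/165)*(-247))*(1/22457) = (494/825)*(1/22457) = 494/18527025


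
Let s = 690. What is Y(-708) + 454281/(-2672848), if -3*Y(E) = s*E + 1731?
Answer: 433703880743/2672848 ≈ 1.6226e+5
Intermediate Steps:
Y(E) = -577 - 230*E (Y(E) = -(690*E + 1731)/3 = -(1731 + 690*E)/3 = -577 - 230*E)
Y(-708) + 454281/(-2672848) = (-577 - 230*(-708)) + 454281/(-2672848) = (-577 + 162840) + 454281*(-1/2672848) = 162263 - 454281/2672848 = 433703880743/2672848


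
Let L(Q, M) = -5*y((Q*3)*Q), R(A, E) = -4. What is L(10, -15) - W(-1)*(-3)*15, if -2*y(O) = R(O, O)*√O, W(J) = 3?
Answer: 135 - 100*√3 ≈ -38.205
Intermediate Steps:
y(O) = 2*√O (y(O) = -(-2)*√O = 2*√O)
L(Q, M) = -10*√3*√(Q²) (L(Q, M) = -10*√((Q*3)*Q) = -10*√((3*Q)*Q) = -10*√(3*Q²) = -10*√3*√(Q²))
L(10, -15) - W(-1)*(-3)*15 = -10*√3*√(10²) - 3*(-3)*15 = -10*√3*√100 - (-9)*15 = -10*√3*10 - 1*(-135) = -100*√3 + 135 = 135 - 100*√3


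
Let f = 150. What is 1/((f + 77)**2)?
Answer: 1/51529 ≈ 1.9407e-5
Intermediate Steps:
1/((f + 77)**2) = 1/((150 + 77)**2) = 1/(227**2) = 1/51529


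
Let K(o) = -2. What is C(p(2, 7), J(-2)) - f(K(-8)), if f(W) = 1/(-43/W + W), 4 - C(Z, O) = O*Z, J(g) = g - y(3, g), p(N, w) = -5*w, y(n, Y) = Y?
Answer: 154/39 ≈ 3.9487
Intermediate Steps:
J(g) = 0 (J(g) = g - g = 0)
C(Z, O) = 4 - O*Z
f(W) = 1/(W - 43/W)
C(p(2, 7), J(-2)) - f(K(-8)) = (4 - 1*0*(-5*7)) - (-2)/(-43 + (-2)²) = (4 - 1*0*(-35)) - (-2)/(-43 + 4) = (4 + 0) - (-2)/(-39) = 4 - (-2)*(-1)/39 = 4 - 1*2/39 = 4 - 2/39 = 154/39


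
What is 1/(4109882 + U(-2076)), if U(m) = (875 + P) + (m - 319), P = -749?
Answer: 1/4107613 ≈ 2.4345e-7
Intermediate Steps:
U(m) = -193 + m (U(m) = (875 - 749) + (m - 319) = 126 + (-319 + m) = -193 + m)
1/(4109882 + U(-2076)) = 1/(4109882 + (-193 - 2076)) = 1/(4109882 - 2269) = 1/4107613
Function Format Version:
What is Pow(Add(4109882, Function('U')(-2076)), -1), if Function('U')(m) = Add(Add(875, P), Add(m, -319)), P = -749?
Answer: Rational(1, 4107613) ≈ 2.4345e-7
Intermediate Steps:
Function('U')(m) = Add(-193, m) (Function('U')(m) = Add(Add(875, -749), Add(m, -319)) = Add(126, Add(-319, m)) = Add(-193, m))
Pow(Add(4109882, Function('U')(-2076)), -1) = Pow(Add(4109882, Add(-193, -2076)), -1) = Pow(Add(4109882, -2269), -1) = Pow(4107613, -1) = Rational(1, 4107613)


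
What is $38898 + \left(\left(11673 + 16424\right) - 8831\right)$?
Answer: $58164$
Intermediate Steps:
$38898 + \left(\left(11673 + 16424\right) - 8831\right) = 38898 + \left(28097 - 8831\right) = 38898 + 19266 = 58164$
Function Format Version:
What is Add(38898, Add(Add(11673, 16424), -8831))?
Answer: 58164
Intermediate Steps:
Add(38898, Add(Add(11673, 16424), -8831)) = Add(38898, Add(28097, -8831)) = Add(38898, 19266) = 58164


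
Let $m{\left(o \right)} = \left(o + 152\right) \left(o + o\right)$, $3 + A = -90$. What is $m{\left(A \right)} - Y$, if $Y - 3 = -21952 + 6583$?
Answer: $4392$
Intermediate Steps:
$A = -93$ ($A = -3 - 90 = -93$)
$m{\left(o \right)} = 2 o \left(152 + o\right)$ ($m{\left(o \right)} = \left(152 + o\right) 2 o = 2 o \left(152 + o\right)$)
$Y = -15366$ ($Y = 3 + \left(-21952 + 6583\right) = 3 - 15369 = -15366$)
$m{\left(A \right)} - Y = 2 \left(-93\right) \left(152 - 93\right) - -15366 = 2 \left(-93\right) 59 + 15366 = -10974 + 15366 = 4392$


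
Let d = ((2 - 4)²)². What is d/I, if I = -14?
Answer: -8/7 ≈ -1.1429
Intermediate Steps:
d = 16 (d = ((-2)²)² = 4² = 16)
d/I = 16/(-14) = 16*(-1/14) = -8/7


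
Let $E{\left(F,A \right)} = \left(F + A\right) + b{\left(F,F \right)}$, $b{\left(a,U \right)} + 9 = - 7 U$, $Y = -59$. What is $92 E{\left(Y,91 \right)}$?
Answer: $40112$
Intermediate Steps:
$b{\left(a,U \right)} = -9 - 7 U$
$E{\left(F,A \right)} = -9 + A - 6 F$ ($E{\left(F,A \right)} = \left(F + A\right) - \left(9 + 7 F\right) = \left(A + F\right) - \left(9 + 7 F\right) = -9 + A - 6 F$)
$92 E{\left(Y,91 \right)} = 92 \left(-9 + 91 - -354\right) = 92 \left(-9 + 91 + 354\right) = 92 \cdot 436 = 40112$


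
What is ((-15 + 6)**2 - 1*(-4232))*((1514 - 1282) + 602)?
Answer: 3597042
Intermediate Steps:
((-15 + 6)**2 - 1*(-4232))*((1514 - 1282) + 602) = ((-9)**2 + 4232)*(232 + 602) = (81 + 4232)*834 = 4313*834 = 3597042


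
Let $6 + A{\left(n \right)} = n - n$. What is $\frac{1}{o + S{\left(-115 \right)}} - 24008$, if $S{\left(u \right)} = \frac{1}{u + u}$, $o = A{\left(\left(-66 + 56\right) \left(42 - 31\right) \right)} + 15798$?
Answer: $- \frac{87200873042}{3632159} \approx -24008.0$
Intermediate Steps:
$A{\left(n \right)} = -6$ ($A{\left(n \right)} = -6 + \left(n - n\right) = -6 + 0 = -6$)
$o = 15792$ ($o = -6 + 15798 = 15792$)
$S{\left(u \right)} = \frac{1}{2 u}$
$\frac{1}{o + S{\left(-115 \right)}} - 24008 = \frac{1}{15792 + \frac{1}{2 \left(-115\right)}} - 24008 = \frac{1}{15792 + \frac{1}{2} \left(- \frac{1}{115}\right)} - 24008 = \frac{1}{15792 - \frac{1}{230}} - 24008 = \frac{1}{\frac{3632159}{230}} - 24008 = \frac{230}{3632159} - 24008 = - \frac{87200873042}{3632159}$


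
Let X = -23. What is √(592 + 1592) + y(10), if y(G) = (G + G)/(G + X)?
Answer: -20/13 + 2*√546 ≈ 45.195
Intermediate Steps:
y(G) = 2*G/(-23 + G) (y(G) = (G + G)/(G - 23) = (2*G)/(-23 + G) = 2*G/(-23 + G))
√(592 + 1592) + y(10) = √(592 + 1592) + 2*10/(-23 + 10) = √2184 + 2*10/(-13) = 2*√546 + 2*10*(-1/13) = 2*√546 - 20/13 = -20/13 + 2*√546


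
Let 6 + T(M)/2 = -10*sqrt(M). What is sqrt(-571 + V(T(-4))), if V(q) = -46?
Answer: I*sqrt(617) ≈ 24.839*I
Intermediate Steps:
T(M) = -12 - 20*sqrt(M) (T(M) = -12 + 2*(-10*sqrt(M)) = -12 - 20*sqrt(M))
sqrt(-571 + V(T(-4))) = sqrt(-571 - 46) = sqrt(-617) = I*sqrt(617)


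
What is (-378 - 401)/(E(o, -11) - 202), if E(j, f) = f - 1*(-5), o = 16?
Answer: 779/208 ≈ 3.7452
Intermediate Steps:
E(j, f) = 5 + f (E(j, f) = f + 5 = 5 + f)
(-378 - 401)/(E(o, -11) - 202) = (-378 - 401)/((5 - 11) - 202) = -779/(-6 - 202) = -779/(-208) = -779*(-1/208) = 779/208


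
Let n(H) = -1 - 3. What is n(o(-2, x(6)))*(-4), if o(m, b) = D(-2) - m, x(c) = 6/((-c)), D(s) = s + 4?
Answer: 16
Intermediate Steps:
D(s) = 4 + s
x(c) = -6/c (x(c) = 6*(-1/c) = -6/c)
o(m, b) = 2 - m (o(m, b) = (4 - 2) - m = 2 - m)
n(H) = -4
n(o(-2, x(6)))*(-4) = -4*(-4) = 16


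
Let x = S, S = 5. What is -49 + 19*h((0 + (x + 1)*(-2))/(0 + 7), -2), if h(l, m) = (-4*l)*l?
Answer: -13345/49 ≈ -272.35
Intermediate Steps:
x = 5
h(l, m) = -4*l**2
-49 + 19*h((0 + (x + 1)*(-2))/(0 + 7), -2) = -49 + 19*(-4*(0 + (5 + 1)*(-2))**2/(0 + 7)**2) = -49 + 19*(-4*(0 + 6*(-2))**2/49) = -49 + 19*(-4*(0 - 12)**2/49) = -49 + 19*(-4*(-12*1/7)**2) = -49 + 19*(-4*(-12/7)**2) = -49 + 19*(-4*144/49) = -49 + 19*(-576/49) = -49 - 10944/49 = -13345/49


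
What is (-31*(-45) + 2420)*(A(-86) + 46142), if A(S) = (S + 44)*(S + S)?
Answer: 203591290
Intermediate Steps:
A(S) = 2*S*(44 + S) (A(S) = (44 + S)*(2*S) = 2*S*(44 + S))
(-31*(-45) + 2420)*(A(-86) + 46142) = (-31*(-45) + 2420)*(2*(-86)*(44 - 86) + 46142) = (1395 + 2420)*(2*(-86)*(-42) + 46142) = 3815*(7224 + 46142) = 3815*53366 = 203591290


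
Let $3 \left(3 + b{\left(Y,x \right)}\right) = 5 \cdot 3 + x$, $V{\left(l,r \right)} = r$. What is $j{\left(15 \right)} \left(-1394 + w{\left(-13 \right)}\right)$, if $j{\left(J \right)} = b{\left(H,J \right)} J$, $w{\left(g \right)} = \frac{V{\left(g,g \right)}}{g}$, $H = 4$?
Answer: $-146265$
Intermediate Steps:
$b{\left(Y,x \right)} = 2 + \frac{x}{3}$ ($b{\left(Y,x \right)} = -3 + \frac{5 \cdot 3 + x}{3} = -3 + \frac{15 + x}{3} = -3 + \left(5 + \frac{x}{3}\right) = 2 + \frac{x}{3}$)
$w{\left(g \right)} = 1$ ($w{\left(g \right)} = \frac{g}{g} = 1$)
$j{\left(J \right)} = J \left(2 + \frac{J}{3}\right)$ ($j{\left(J \right)} = \left(2 + \frac{J}{3}\right) J = J \left(2 + \frac{J}{3}\right)$)
$j{\left(15 \right)} \left(-1394 + w{\left(-13 \right)}\right) = \frac{1}{3} \cdot 15 \left(6 + 15\right) \left(-1394 + 1\right) = \frac{1}{3} \cdot 15 \cdot 21 \left(-1393\right) = 105 \left(-1393\right) = -146265$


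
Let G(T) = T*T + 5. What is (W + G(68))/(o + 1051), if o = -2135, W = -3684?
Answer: -945/1084 ≈ -0.87177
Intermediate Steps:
G(T) = 5 + T² (G(T) = T² + 5 = 5 + T²)
(W + G(68))/(o + 1051) = (-3684 + (5 + 68²))/(-2135 + 1051) = (-3684 + (5 + 4624))/(-1084) = (-3684 + 4629)*(-1/1084) = 945*(-1/1084) = -945/1084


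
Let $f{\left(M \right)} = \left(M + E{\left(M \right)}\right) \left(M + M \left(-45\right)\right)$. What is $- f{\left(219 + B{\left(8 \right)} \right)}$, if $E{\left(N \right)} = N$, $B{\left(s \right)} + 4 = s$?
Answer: $4376152$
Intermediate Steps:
$B{\left(s \right)} = -4 + s$
$f{\left(M \right)} = - 88 M^{2}$ ($f{\left(M \right)} = \left(M + M\right) \left(M + M \left(-45\right)\right) = 2 M \left(M - 45 M\right) = 2 M \left(- 44 M\right) = - 88 M^{2}$)
$- f{\left(219 + B{\left(8 \right)} \right)} = - \left(-88\right) \left(219 + \left(-4 + 8\right)\right)^{2} = - \left(-88\right) \left(219 + 4\right)^{2} = - \left(-88\right) 223^{2} = - \left(-88\right) 49729 = \left(-1\right) \left(-4376152\right) = 4376152$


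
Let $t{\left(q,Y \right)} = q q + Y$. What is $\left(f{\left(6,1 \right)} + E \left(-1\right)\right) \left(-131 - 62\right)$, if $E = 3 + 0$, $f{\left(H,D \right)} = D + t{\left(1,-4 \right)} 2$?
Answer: $1544$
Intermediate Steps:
$t{\left(q,Y \right)} = Y + q^{2}$ ($t{\left(q,Y \right)} = q^{2} + Y = Y + q^{2}$)
$f{\left(H,D \right)} = -6 + D$ ($f{\left(H,D \right)} = D + \left(-4 + 1^{2}\right) 2 = D + \left(-4 + 1\right) 2 = D - 6 = -6 + D$)
$E = 3$
$\left(f{\left(6,1 \right)} + E \left(-1\right)\right) \left(-131 - 62\right) = \left(\left(-6 + 1\right) + 3 \left(-1\right)\right) \left(-131 - 62\right) = \left(-5 - 3\right) \left(-193\right) = \left(-8\right) \left(-193\right) = 1544$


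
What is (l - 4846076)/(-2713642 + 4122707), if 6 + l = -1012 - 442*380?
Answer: -5015054/1409065 ≈ -3.5591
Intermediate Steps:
l = -168978 (l = -6 + (-1012 - 442*380) = -6 + (-1012 - 167960) = -6 - 168972 = -168978)
(l - 4846076)/(-2713642 + 4122707) = (-168978 - 4846076)/(-2713642 + 4122707) = -5015054/1409065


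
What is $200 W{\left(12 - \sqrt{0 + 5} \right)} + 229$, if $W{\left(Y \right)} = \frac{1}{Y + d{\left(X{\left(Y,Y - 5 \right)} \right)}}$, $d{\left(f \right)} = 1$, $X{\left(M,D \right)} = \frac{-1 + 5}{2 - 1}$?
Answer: $\frac{10039}{41} + \frac{50 \sqrt{5}}{41} \approx 247.58$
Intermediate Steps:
$X{\left(M,D \right)} = 4$ ($X{\left(M,D \right)} = \frac{4}{1} = 4 \cdot 1 = 4$)
$W{\left(Y \right)} = \frac{1}{1 + Y}$ ($W{\left(Y \right)} = \frac{1}{Y + 1} = \frac{1}{1 + Y}$)
$200 W{\left(12 - \sqrt{0 + 5} \right)} + 229 = \frac{200}{1 + \left(12 - \sqrt{0 + 5}\right)} + 229 = \frac{200}{1 + \left(12 - \sqrt{5}\right)} + 229 = \frac{200}{13 - \sqrt{5}} + 229 = 229 + \frac{200}{13 - \sqrt{5}}$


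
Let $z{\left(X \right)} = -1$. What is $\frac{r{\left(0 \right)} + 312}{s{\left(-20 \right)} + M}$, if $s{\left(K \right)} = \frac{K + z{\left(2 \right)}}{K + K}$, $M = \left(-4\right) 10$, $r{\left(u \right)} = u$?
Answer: $- \frac{12480}{1579} \approx -7.9037$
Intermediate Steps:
$M = -40$
$s{\left(K \right)} = \frac{-1 + K}{2 K}$ ($s{\left(K \right)} = \frac{K - 1}{K + K} = \frac{-1 + K}{2 K}$)
$\frac{r{\left(0 \right)} + 312}{s{\left(-20 \right)} + M} = \frac{0 + 312}{\frac{-1 - 20}{2 \left(-20\right)} - 40} = \frac{312}{\frac{1}{2} \left(- \frac{1}{20}\right) \left(-21\right) - 40} = \frac{312}{\frac{21}{40} - 40} = \frac{312}{- \frac{1579}{40}} = 312 \left(- \frac{40}{1579}\right) = - \frac{12480}{1579}$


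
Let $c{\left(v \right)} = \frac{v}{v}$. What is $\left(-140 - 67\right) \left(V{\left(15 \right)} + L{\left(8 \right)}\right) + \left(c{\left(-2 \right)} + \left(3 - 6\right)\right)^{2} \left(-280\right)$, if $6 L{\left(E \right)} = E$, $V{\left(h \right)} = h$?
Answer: $-4501$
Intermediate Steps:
$L{\left(E \right)} = \frac{E}{6}$
$c{\left(v \right)} = 1$
$\left(-140 - 67\right) \left(V{\left(15 \right)} + L{\left(8 \right)}\right) + \left(c{\left(-2 \right)} + \left(3 - 6\right)\right)^{2} \left(-280\right) = \left(-140 - 67\right) \left(15 + \frac{1}{6} \cdot 8\right) + \left(1 + \left(3 - 6\right)\right)^{2} \left(-280\right) = - 207 \left(15 + \frac{4}{3}\right) + \left(1 + \left(3 - 6\right)\right)^{2} \left(-280\right) = \left(-207\right) \frac{49}{3} + \left(1 - 3\right)^{2} \left(-280\right) = -3381 + \left(-2\right)^{2} \left(-280\right) = -3381 + 4 \left(-280\right) = -3381 - 1120 = -4501$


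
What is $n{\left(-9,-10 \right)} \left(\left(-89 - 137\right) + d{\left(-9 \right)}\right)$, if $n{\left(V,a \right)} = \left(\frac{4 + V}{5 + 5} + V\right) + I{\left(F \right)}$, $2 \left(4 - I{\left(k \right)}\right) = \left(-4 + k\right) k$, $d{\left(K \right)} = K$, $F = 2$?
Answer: $\frac{1645}{2} \approx 822.5$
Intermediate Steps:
$I{\left(k \right)} = 4 - \frac{k \left(-4 + k\right)}{2}$ ($I{\left(k \right)} = 4 - \frac{\left(-4 + k\right) k}{2} = 4 - \frac{k \left(-4 + k\right)}{2}$)
$n{\left(V,a \right)} = \frac{32}{5} + \frac{11 V}{10}$ ($n{\left(V,a \right)} = \left(\frac{4 + V}{5 + 5} + V\right) + \left(4 + 2 \cdot 2 - \frac{2^{2}}{2}\right) = \left(\frac{4 + V}{10} + V\right) + \left(4 + 4 - 2\right) = \left(\left(4 + V\right) \frac{1}{10} + V\right) + \left(4 + 4 - 2\right) = \left(\left(\frac{2}{5} + \frac{V}{10}\right) + V\right) + 6 = \left(\frac{2}{5} + \frac{11 V}{10}\right) + 6 = \frac{32}{5} + \frac{11 V}{10}$)
$n{\left(-9,-10 \right)} \left(\left(-89 - 137\right) + d{\left(-9 \right)}\right) = \left(\frac{32}{5} + \frac{11}{10} \left(-9\right)\right) \left(\left(-89 - 137\right) - 9\right) = \left(\frac{32}{5} - \frac{99}{10}\right) \left(\left(-89 - 137\right) - 9\right) = - \frac{7 \left(-226 - 9\right)}{2} = \left(- \frac{7}{2}\right) \left(-235\right) = \frac{1645}{2}$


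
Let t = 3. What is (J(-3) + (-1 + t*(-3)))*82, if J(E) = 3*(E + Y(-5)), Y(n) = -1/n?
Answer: -7544/5 ≈ -1508.8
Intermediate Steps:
J(E) = ⅗ + 3*E (J(E) = 3*(E - 1/(-5)) = 3*(E - 1*(-⅕)) = 3*(E + ⅕) = 3*(⅕ + E) = ⅗ + 3*E)
(J(-3) + (-1 + t*(-3)))*82 = ((⅗ + 3*(-3)) + (-1 + 3*(-3)))*82 = ((⅗ - 9) + (-1 - 9))*82 = (-42/5 - 10)*82 = -92/5*82 = -7544/5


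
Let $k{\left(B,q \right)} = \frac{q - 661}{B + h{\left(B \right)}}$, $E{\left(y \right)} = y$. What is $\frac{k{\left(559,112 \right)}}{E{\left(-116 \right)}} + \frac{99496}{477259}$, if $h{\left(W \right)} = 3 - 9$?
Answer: $\frac{6644484599}{30615210332} \approx 0.21703$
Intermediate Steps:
$h{\left(W \right)} = -6$
$k{\left(B,q \right)} = \frac{-661 + q}{-6 + B}$ ($k{\left(B,q \right)} = \frac{q - 661}{B - 6} = \frac{-661 + q}{-6 + B}$)
$\frac{k{\left(559,112 \right)}}{E{\left(-116 \right)}} + \frac{99496}{477259} = \frac{\frac{1}{-6 + 559} \left(-661 + 112\right)}{-116} + \frac{99496}{477259} = \frac{1}{553} \left(-549\right) \left(- \frac{1}{116}\right) + 99496 \cdot \frac{1}{477259} = \frac{1}{553} \left(-549\right) \left(- \frac{1}{116}\right) + \frac{99496}{477259} = \left(- \frac{549}{553}\right) \left(- \frac{1}{116}\right) + \frac{99496}{477259} = \frac{549}{64148} + \frac{99496}{477259} = \frac{6644484599}{30615210332}$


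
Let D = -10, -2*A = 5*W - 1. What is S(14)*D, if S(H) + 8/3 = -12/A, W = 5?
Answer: 50/3 ≈ 16.667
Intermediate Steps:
A = -12 (A = -(5*5 - 1)/2 = -(25 - 1)/2 = -½*24 = -12)
S(H) = -5/3 (S(H) = -8/3 - 12/(-12) = -8/3 - 12*(-1/12) = -8/3 + 1 = -5/3)
S(14)*D = -5/3*(-10) = 50/3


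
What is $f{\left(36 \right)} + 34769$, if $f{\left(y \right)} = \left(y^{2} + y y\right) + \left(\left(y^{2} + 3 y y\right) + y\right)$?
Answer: $42581$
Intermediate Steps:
$f{\left(y \right)} = y + 6 y^{2}$ ($f{\left(y \right)} = \left(y^{2} + y^{2}\right) + \left(\left(y^{2} + 3 y^{2}\right) + y\right) = 2 y^{2} + \left(4 y^{2} + y\right) = 2 y^{2} + \left(y + 4 y^{2}\right) = y + 6 y^{2}$)
$f{\left(36 \right)} + 34769 = 36 \left(1 + 6 \cdot 36\right) + 34769 = 36 \left(1 + 216\right) + 34769 = 36 \cdot 217 + 34769 = 7812 + 34769 = 42581$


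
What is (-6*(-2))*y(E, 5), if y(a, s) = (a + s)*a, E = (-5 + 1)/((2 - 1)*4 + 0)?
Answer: -48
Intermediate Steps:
E = -1 (E = -4/(1*4 + 0) = -4/(4 + 0) = -4/4 = -4*¼ = -1)
y(a, s) = a*(a + s)
(-6*(-2))*y(E, 5) = (-6*(-2))*(-(-1 + 5)) = 12*(-1*4) = 12*(-4) = -48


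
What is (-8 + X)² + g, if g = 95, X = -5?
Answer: 264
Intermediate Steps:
(-8 + X)² + g = (-8 - 5)² + 95 = (-13)² + 95 = 169 + 95 = 264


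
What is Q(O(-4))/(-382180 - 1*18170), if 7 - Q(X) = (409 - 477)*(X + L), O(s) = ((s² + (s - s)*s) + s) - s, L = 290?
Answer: -4163/80070 ≈ -0.051992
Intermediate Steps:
O(s) = s² (O(s) = ((s² + 0*s) + s) - s = ((s² + 0) + s) - s = (s² + s) - s = (s + s²) - s = s²)
Q(X) = 19727 + 68*X (Q(X) = 7 - (409 - 477)*(X + 290) = 7 - (-68)*(290 + X) = 7 - (-19720 - 68*X) = 7 + (19720 + 68*X) = 19727 + 68*X)
Q(O(-4))/(-382180 - 1*18170) = (19727 + 68*(-4)²)/(-382180 - 1*18170) = (19727 + 68*16)/(-382180 - 18170) = (19727 + 1088)/(-400350) = 20815*(-1/400350) = -4163/80070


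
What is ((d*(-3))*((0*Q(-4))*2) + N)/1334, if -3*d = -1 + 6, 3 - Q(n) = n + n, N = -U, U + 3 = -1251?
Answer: 627/667 ≈ 0.94003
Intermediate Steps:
U = -1254 (U = -3 - 1251 = -1254)
N = 1254 (N = -1*(-1254) = 1254)
Q(n) = 3 - 2*n (Q(n) = 3 - (n + n) = 3 - 2*n)
d = -5/3 (d = -(-1 + 6)/3 = -⅓*5 = -5/3 ≈ -1.6667)
((d*(-3))*((0*Q(-4))*2) + N)/1334 = ((-5/3*(-3))*((0*(3 - 2*(-4)))*2) + 1254)/1334 = (5*((0*(3 + 8))*2) + 1254)*(1/1334) = (5*((0*11)*2) + 1254)*(1/1334) = (5*(0*2) + 1254)*(1/1334) = (5*0 + 1254)*(1/1334) = (0 + 1254)*(1/1334) = 1254*(1/1334) = 627/667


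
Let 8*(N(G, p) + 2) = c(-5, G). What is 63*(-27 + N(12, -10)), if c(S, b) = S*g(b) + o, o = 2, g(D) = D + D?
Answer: -11025/4 ≈ -2756.3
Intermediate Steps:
g(D) = 2*D
c(S, b) = 2 + 2*S*b (c(S, b) = S*(2*b) + 2 = 2*S*b + 2 = 2 + 2*S*b)
N(G, p) = -7/4 - 5*G/4 (N(G, p) = -2 + (2 + 2*(-5)*G)/8 = -2 + (2 - 10*G)/8 = -2 + (¼ - 5*G/4) = -7/4 - 5*G/4)
63*(-27 + N(12, -10)) = 63*(-27 + (-7/4 - 5/4*12)) = 63*(-27 + (-7/4 - 15)) = 63*(-27 - 67/4) = 63*(-175/4) = -11025/4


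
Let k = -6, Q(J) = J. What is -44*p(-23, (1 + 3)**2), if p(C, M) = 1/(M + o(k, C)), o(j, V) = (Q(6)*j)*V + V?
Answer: -44/821 ≈ -0.053593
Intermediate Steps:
o(j, V) = V + 6*V*j (o(j, V) = (6*j)*V + V = 6*V*j + V = V + 6*V*j)
p(C, M) = 1/(M - 35*C) (p(C, M) = 1/(M + C*(1 + 6*(-6))) = 1/(M + C*(1 - 36)) = 1/(M + C*(-35)) = 1/(M - 35*C))
-44*p(-23, (1 + 3)**2) = -(-44)/(-(1 + 3)**2 + 35*(-23)) = -(-44)/(-1*4**2 - 805) = -(-44)/(-1*16 - 805) = -(-44)/(-16 - 805) = -(-44)/(-821) = -(-44)*(-1)/821 = -44*1/821 = -44/821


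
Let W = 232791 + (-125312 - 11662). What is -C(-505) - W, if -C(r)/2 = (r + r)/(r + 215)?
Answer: -2778491/29 ≈ -95810.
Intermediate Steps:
C(r) = -4*r/(215 + r) (C(r) = -2*(r + r)/(r + 215) = -2*2*r/(215 + r) = -4*r/(215 + r))
W = 95817 (W = 232791 - 136974 = 95817)
-C(-505) - W = -(-4)*(-505)/(215 - 505) - 1*95817 = -(-4)*(-505)/(-290) - 95817 = -(-4)*(-505)*(-1)/290 - 95817 = -1*(-202/29) - 95817 = 202/29 - 95817 = -2778491/29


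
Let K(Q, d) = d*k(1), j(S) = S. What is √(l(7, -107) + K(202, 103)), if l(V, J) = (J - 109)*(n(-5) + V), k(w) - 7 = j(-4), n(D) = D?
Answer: I*√123 ≈ 11.091*I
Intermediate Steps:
k(w) = 3 (k(w) = 7 - 4 = 3)
K(Q, d) = 3*d (K(Q, d) = d*3 = 3*d)
l(V, J) = (-109 + J)*(-5 + V) (l(V, J) = (J - 109)*(-5 + V) = (-109 + J)*(-5 + V))
√(l(7, -107) + K(202, 103)) = √((545 - 109*7 - 5*(-107) - 107*7) + 3*103) = √((545 - 763 + 535 - 749) + 309) = √(-432 + 309) = √(-123) = I*√123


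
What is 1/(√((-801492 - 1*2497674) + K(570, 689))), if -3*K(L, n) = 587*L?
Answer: -I*√386/36284 ≈ -0.00054147*I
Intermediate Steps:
K(L, n) = -587*L/3
1/(√((-801492 - 1*2497674) + K(570, 689))) = 1/(√((-801492 - 1*2497674) - 587/3*570)) = 1/(√((-801492 - 2497674) - 111530)) = 1/(√(-3299166 - 111530)) = 1/(√(-3410696)) = 1/(94*I*√386) = -I*√386/36284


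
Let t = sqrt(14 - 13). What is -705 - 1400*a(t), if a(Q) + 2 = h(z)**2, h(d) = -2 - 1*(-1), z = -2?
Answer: 695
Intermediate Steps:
h(d) = -1 (h(d) = -2 + 1 = -1)
t = 1 (t = sqrt(1) = 1)
a(Q) = -1 (a(Q) = -2 + (-1)**2 = -2 + 1 = -1)
-705 - 1400*a(t) = -705 - 1400*(-1) = -705 + 1400 = 695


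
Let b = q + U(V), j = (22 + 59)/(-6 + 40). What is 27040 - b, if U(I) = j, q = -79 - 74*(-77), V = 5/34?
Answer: 728233/34 ≈ 21419.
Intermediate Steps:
V = 5/34 (V = 5*(1/34) = 5/34 ≈ 0.14706)
q = 5619 (q = -79 + 5698 = 5619)
j = 81/34 ≈ 2.3824
U(I) = 81/34
b = 191127/34 (b = 5619 + 81/34 = 191127/34 ≈ 5621.4)
27040 - b = 27040 - 1*191127/34 = 27040 - 191127/34 = 728233/34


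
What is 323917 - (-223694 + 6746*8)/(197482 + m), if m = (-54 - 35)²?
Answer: 66533693277/205403 ≈ 3.2392e+5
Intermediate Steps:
m = 7921 (m = (-89)² = 7921)
323917 - (-223694 + 6746*8)/(197482 + m) = 323917 - (-223694 + 6746*8)/(197482 + 7921) = 323917 - (-223694 + 53968)/205403 = 323917 - (-169726)/205403 = 323917 - 1*(-169726/205403) = 323917 + 169726/205403 = 66533693277/205403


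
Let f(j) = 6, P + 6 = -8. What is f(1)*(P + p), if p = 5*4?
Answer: 36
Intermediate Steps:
p = 20
P = -14 (P = -6 - 8 = -14)
f(1)*(P + p) = 6*(-14 + 20) = 6*6 = 36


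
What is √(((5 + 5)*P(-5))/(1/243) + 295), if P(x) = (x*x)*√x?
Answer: √(295 + 60750*I*√5) ≈ 260.9 + 260.33*I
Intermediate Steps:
P(x) = x^(5/2) (P(x) = x²*√x = x^(5/2))
√(((5 + 5)*P(-5))/(1/243) + 295) = √(((5 + 5)*(-5)^(5/2))/(1/243) + 295) = √((10*(25*I*√5))/(1/243) + 295) = √((250*I*√5)*243 + 295) = √(60750*I*√5 + 295) = √(295 + 60750*I*√5)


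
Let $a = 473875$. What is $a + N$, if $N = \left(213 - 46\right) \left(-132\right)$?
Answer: $451831$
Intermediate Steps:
$N = -22044$ ($N = 167 \left(-132\right) = -22044$)
$a + N = 473875 - 22044 = 451831$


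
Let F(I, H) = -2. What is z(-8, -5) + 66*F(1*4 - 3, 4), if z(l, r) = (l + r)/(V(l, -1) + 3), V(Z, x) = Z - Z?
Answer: -409/3 ≈ -136.33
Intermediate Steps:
V(Z, x) = 0
z(l, r) = l/3 + r/3 (z(l, r) = (l + r)/(0 + 3) = (l + r)/3 = (l + r)*(⅓) = l/3 + r/3)
z(-8, -5) + 66*F(1*4 - 3, 4) = ((⅓)*(-8) + (⅓)*(-5)) + 66*(-2) = (-8/3 - 5/3) - 132 = -13/3 - 132 = -409/3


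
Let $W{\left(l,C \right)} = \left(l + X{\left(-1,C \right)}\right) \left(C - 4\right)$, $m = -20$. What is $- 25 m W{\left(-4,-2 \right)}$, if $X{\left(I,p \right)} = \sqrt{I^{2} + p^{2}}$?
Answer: $12000 - 3000 \sqrt{5} \approx 5291.8$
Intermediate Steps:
$W{\left(l,C \right)} = \left(-4 + C\right) \left(l + \sqrt{1 + C^{2}}\right)$ ($W{\left(l,C \right)} = \left(l + \sqrt{\left(-1\right)^{2} + C^{2}}\right) \left(C - 4\right) = \left(l + \sqrt{1 + C^{2}}\right) \left(-4 + C\right) = \left(-4 + C\right) \left(l + \sqrt{1 + C^{2}}\right)$)
$- 25 m W{\left(-4,-2 \right)} = \left(-25\right) \left(-20\right) \left(\left(-4\right) \left(-4\right) - 4 \sqrt{1 + \left(-2\right)^{2}} - -8 - 2 \sqrt{1 + \left(-2\right)^{2}}\right) = 500 \left(16 - 4 \sqrt{1 + 4} + 8 - 2 \sqrt{1 + 4}\right) = 500 \left(16 - 4 \sqrt{5} + 8 - 2 \sqrt{5}\right) = 500 \left(24 - 6 \sqrt{5}\right) = 12000 - 3000 \sqrt{5}$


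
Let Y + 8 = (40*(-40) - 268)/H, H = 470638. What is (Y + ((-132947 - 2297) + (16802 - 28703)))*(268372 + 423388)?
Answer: -23954194541314160/235319 ≈ -1.0179e+11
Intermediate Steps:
Y = -1883486/235319 (Y = -8 + (40*(-40) - 268)/470638 = -8 + (-1600 - 268)*(1/470638) = -8 - 1868*1/470638 = -8 - 934/235319 = -1883486/235319 ≈ -8.0040)
(Y + ((-132947 - 2297) + (16802 - 28703)))*(268372 + 423388) = (-1883486/235319 + ((-132947 - 2297) + (16802 - 28703)))*(268372 + 423388) = (-1883486/235319 + (-135244 - 11901))*691760 = (-1883486/235319 - 147145)*691760 = -34627897741/235319*691760 = -23954194541314160/235319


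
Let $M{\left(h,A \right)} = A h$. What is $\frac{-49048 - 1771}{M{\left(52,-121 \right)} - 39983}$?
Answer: $\frac{50819}{46275} \approx 1.0982$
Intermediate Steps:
$\frac{-49048 - 1771}{M{\left(52,-121 \right)} - 39983} = \frac{-49048 - 1771}{\left(-121\right) 52 - 39983} = - \frac{50819}{-6292 - 39983} = - \frac{50819}{-46275} = \left(-50819\right) \left(- \frac{1}{46275}\right) = \frac{50819}{46275}$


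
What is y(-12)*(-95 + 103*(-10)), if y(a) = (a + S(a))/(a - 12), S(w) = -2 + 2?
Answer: -1125/2 ≈ -562.50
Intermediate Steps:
S(w) = 0
y(a) = a/(-12 + a) (y(a) = (a + 0)/(a - 12) = a/(-12 + a))
y(-12)*(-95 + 103*(-10)) = (-12/(-12 - 12))*(-95 + 103*(-10)) = (-12/(-24))*(-95 - 1030) = -12*(-1/24)*(-1125) = (1/2)*(-1125) = -1125/2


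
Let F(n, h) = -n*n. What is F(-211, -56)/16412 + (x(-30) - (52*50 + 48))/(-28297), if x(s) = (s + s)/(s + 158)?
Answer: -9730752543/3715282912 ≈ -2.6191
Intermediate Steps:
F(n, h) = -n²
x(s) = 2*s/(158 + s) (x(s) = (2*s)/(158 + s) = 2*s/(158 + s))
F(-211, -56)/16412 + (x(-30) - (52*50 + 48))/(-28297) = -1*(-211)²/16412 + (2*(-30)/(158 - 30) - (52*50 + 48))/(-28297) = -1*44521*(1/16412) + (2*(-30)/128 - (2600 + 48))*(-1/28297) = -44521*1/16412 + (2*(-30)*(1/128) - 1*2648)*(-1/28297) = -44521/16412 + (-15/32 - 2648)*(-1/28297) = -44521/16412 - 84751/32*(-1/28297) = -44521/16412 + 84751/905504 = -9730752543/3715282912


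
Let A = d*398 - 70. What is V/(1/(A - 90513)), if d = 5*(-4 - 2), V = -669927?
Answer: 68682925821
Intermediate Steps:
d = -30 (d = 5*(-6) = -30)
A = -12010 (A = -30*398 - 70 = -11940 - 70 = -12010)
V/(1/(A - 90513)) = -669927/(1/(-12010 - 90513)) = -669927/(1/(-102523)) = -669927/(-1/102523) = -669927*(-102523) = 68682925821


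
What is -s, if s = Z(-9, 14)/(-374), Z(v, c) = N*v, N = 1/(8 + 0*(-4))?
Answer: -9/2992 ≈ -0.0030080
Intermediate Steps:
N = ⅛ (N = 1/(8 + 0) = 1/8 = ⅛ ≈ 0.12500)
Z(v, c) = v/8
s = 9/2992 (s = ((⅛)*(-9))/(-374) = -1/374*(-9/8) = 9/2992 ≈ 0.0030080)
-s = -1*9/2992 = -9/2992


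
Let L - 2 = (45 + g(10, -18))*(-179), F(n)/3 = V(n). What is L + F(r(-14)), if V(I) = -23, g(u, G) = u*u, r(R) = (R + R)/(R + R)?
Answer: -26022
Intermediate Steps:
r(R) = 1 (r(R) = (2*R)/((2*R)) = (2*R)*(1/(2*R)) = 1)
g(u, G) = u²
F(n) = -69 (F(n) = 3*(-23) = -69)
L = -25953 (L = 2 + (45 + 10²)*(-179) = 2 + (45 + 100)*(-179) = 2 + 145*(-179) = 2 - 25955 = -25953)
L + F(r(-14)) = -25953 - 69 = -26022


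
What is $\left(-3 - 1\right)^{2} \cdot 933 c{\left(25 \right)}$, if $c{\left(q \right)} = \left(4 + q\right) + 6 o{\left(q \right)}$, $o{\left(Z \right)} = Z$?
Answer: $2672112$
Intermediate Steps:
$c{\left(q \right)} = 4 + 7 q$ ($c{\left(q \right)} = \left(4 + q\right) + 6 q = 4 + 7 q$)
$\left(-3 - 1\right)^{2} \cdot 933 c{\left(25 \right)} = \left(-3 - 1\right)^{2} \cdot 933 \left(4 + 7 \cdot 25\right) = \left(-4\right)^{2} \cdot 933 \left(4 + 175\right) = 16 \cdot 933 \cdot 179 = 16 \cdot 167007 = 2672112$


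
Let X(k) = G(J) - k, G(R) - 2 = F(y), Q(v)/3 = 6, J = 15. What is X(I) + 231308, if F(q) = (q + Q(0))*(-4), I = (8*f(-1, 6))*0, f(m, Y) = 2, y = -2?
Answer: 231246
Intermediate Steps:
Q(v) = 18 (Q(v) = 3*6 = 18)
I = 0 (I = (8*2)*0 = 16*0 = 0)
F(q) = -72 - 4*q (F(q) = (q + 18)*(-4) = (18 + q)*(-4) = -72 - 4*q)
G(R) = -62 (G(R) = 2 + (-72 - 4*(-2)) = 2 + (-72 + 8) = 2 - 64 = -62)
X(k) = -62 - k
X(I) + 231308 = (-62 - 1*0) + 231308 = (-62 + 0) + 231308 = -62 + 231308 = 231246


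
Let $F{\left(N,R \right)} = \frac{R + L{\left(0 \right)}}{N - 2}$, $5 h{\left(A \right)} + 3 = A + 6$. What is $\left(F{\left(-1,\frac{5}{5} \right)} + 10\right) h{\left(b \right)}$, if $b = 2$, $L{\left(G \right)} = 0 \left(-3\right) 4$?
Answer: $\frac{29}{3} \approx 9.6667$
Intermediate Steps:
$L{\left(G \right)} = 0$ ($L{\left(G \right)} = 0 \cdot 4 = 0$)
$h{\left(A \right)} = \frac{3}{5} + \frac{A}{5}$ ($h{\left(A \right)} = - \frac{3}{5} + \frac{A + 6}{5} = - \frac{3}{5} + \frac{6 + A}{5} = - \frac{3}{5} + \left(\frac{6}{5} + \frac{A}{5}\right) = \frac{3}{5} + \frac{A}{5}$)
$F{\left(N,R \right)} = \frac{R}{-2 + N}$ ($F{\left(N,R \right)} = \frac{R + 0}{N - 2} = \frac{R}{-2 + N}$)
$\left(F{\left(-1,\frac{5}{5} \right)} + 10\right) h{\left(b \right)} = \left(\frac{5 \cdot \frac{1}{5}}{-2 - 1} + 10\right) \left(\frac{3}{5} + \frac{1}{5} \cdot 2\right) = \left(\frac{5 \cdot \frac{1}{5}}{-3} + 10\right) \left(\frac{3}{5} + \frac{2}{5}\right) = \left(1 \left(- \frac{1}{3}\right) + 10\right) 1 = \left(- \frac{1}{3} + 10\right) 1 = \frac{29}{3} \cdot 1 = \frac{29}{3}$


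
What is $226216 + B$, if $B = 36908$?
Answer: $263124$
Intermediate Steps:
$226216 + B = 226216 + 36908 = 263124$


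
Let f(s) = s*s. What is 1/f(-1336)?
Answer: 1/1784896 ≈ 5.6026e-7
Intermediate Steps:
f(s) = s**2
1/f(-1336) = 1/((-1336)**2) = 1/1784896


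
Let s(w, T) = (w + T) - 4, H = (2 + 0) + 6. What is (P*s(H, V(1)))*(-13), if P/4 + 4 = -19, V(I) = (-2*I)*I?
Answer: 2392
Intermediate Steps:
V(I) = -2*I²
H = 8 (H = 2 + 6 = 8)
P = -92 (P = -16 + 4*(-19) = -16 - 76 = -92)
s(w, T) = -4 + T + w (s(w, T) = (T + w) - 4 = -4 + T + w)
(P*s(H, V(1)))*(-13) = -92*(-4 - 2*1² + 8)*(-13) = -92*(-4 - 2*1 + 8)*(-13) = -92*(-4 - 2 + 8)*(-13) = -92*2*(-13) = -184*(-13) = 2392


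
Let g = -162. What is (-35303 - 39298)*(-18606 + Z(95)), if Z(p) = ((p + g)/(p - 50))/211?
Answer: 1464368202693/1055 ≈ 1.3880e+9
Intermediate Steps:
Z(p) = (-162 + p)/(211*(-50 + p)) (Z(p) = ((p - 162)/(p - 50))/211 = ((-162 + p)/(-50 + p))*(1/211) = (-162 + p)/(211*(-50 + p)))
(-35303 - 39298)*(-18606 + Z(95)) = (-35303 - 39298)*(-18606 + (-162 + 95)/(211*(-50 + 95))) = -74601*(-18606 + (1/211)*(-67)/45) = -74601*(-18606 + (1/211)*(1/45)*(-67)) = -74601*(-18606 - 67/9495) = -74601*(-176664037/9495) = 1464368202693/1055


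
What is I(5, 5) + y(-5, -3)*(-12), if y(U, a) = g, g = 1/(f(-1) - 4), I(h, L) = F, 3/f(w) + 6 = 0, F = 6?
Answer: 26/3 ≈ 8.6667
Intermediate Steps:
f(w) = -½ (f(w) = 3/(-6 + 0) = 3/(-6) = 3*(-⅙) = -½)
I(h, L) = 6
g = -2/9 (g = 1/(-½ - 4) = 1/(-9/2) = -2/9 ≈ -0.22222)
y(U, a) = -2/9
I(5, 5) + y(-5, -3)*(-12) = 6 - 2/9*(-12) = 6 + 8/3 = 26/3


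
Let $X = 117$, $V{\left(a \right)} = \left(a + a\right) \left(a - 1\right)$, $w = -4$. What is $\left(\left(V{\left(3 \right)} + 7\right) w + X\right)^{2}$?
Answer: $1681$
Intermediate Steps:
$V{\left(a \right)} = 2 a \left(-1 + a\right)$
$\left(\left(V{\left(3 \right)} + 7\right) w + X\right)^{2} = \left(\left(2 \cdot 3 \left(-1 + 3\right) + 7\right) \left(-4\right) + 117\right)^{2} = \left(\left(2 \cdot 3 \cdot 2 + 7\right) \left(-4\right) + 117\right)^{2} = \left(\left(12 + 7\right) \left(-4\right) + 117\right)^{2} = \left(19 \left(-4\right) + 117\right)^{2} = \left(-76 + 117\right)^{2} = 41^{2} = 1681$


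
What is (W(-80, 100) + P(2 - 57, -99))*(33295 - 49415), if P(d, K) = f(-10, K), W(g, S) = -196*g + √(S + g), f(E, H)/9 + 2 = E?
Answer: -251020640 - 32240*√5 ≈ -2.5109e+8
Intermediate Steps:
f(E, H) = -18 + 9*E
W(g, S) = √(S + g) - 196*g
P(d, K) = -108 (P(d, K) = -18 + 9*(-10) = -18 - 90 = -108)
(W(-80, 100) + P(2 - 57, -99))*(33295 - 49415) = ((√(100 - 80) - 196*(-80)) - 108)*(33295 - 49415) = ((√20 + 15680) - 108)*(-16120) = ((2*√5 + 15680) - 108)*(-16120) = ((15680 + 2*√5) - 108)*(-16120) = (15572 + 2*√5)*(-16120) = -251020640 - 32240*√5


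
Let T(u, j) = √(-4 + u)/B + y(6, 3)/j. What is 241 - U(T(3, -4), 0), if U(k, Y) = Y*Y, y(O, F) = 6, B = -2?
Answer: 241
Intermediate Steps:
T(u, j) = 6/j - √(-4 + u)/2 (T(u, j) = √(-4 + u)/(-2) + 6/j = √(-4 + u)*(-½) + 6/j = -√(-4 + u)/2 + 6/j = 6/j - √(-4 + u)/2)
U(k, Y) = Y²
241 - U(T(3, -4), 0) = 241 - 1*0² = 241 - 1*0 = 241 + 0 = 241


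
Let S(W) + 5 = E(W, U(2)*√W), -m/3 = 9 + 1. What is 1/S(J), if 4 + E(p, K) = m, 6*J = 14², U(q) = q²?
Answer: -1/39 ≈ -0.025641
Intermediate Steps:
J = 98/3 (J = (⅙)*14² = (⅙)*196 = 98/3 ≈ 32.667)
m = -30 (m = -3*(9 + 1) = -3*10 = -30)
E(p, K) = -34 (E(p, K) = -4 - 30 = -34)
S(W) = -39 (S(W) = -5 - 34 = -39)
1/S(J) = 1/(-39) = -1/39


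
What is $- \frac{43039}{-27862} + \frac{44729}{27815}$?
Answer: $\frac{2443369183}{774981530} \approx 3.1528$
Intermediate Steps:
$- \frac{43039}{-27862} + \frac{44729}{27815} = \left(-43039\right) \left(- \frac{1}{27862}\right) + 44729 \cdot \frac{1}{27815} = \frac{43039}{27862} + \frac{44729}{27815} = \frac{2443369183}{774981530}$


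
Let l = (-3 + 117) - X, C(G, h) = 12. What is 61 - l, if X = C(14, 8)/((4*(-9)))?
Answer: -160/3 ≈ -53.333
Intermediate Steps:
X = -1/3 (X = 12/((4*(-9))) = 12/(-36) = 12*(-1/36) = -1/3 ≈ -0.33333)
l = 343/3 (l = (-3 + 117) - 1*(-1/3) = 114 + 1/3 = 343/3 ≈ 114.33)
61 - l = 61 - 1*343/3 = 61 - 343/3 = -160/3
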